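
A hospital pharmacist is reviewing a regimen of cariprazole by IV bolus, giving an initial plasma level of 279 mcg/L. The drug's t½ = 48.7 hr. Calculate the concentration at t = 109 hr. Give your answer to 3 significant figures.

k = ln 2 / 48.7 = 0.01423 hr⁻¹
109 hr is 2.238 half-lives, so C = 279 × (1/2)^2.238 = 279 × 0.2120 ≈ 59.1 mcg/L

59.1 mcg/L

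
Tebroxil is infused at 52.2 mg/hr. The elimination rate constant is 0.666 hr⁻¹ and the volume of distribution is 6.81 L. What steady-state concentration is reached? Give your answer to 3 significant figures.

CL = k · V = 0.666 × 6.81 = 4.535 L/hr
Css = rate / CL = 52.2 / 4.535 ≈ 11.5 mg/L

11.5 mg/L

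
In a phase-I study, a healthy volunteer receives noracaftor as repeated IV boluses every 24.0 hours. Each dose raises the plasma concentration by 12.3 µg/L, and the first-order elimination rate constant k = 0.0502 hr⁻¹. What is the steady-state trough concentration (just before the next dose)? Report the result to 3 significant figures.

Fraction remaining after one interval: e^(−kτ) = e^(−0.05020 × 24.0) = 0.2998
R = 1 / (1 − 0.2998) = 1.428
Css,max = 12.3 × 1.428 = 17.57 µg/L
Css,min = Css,max × e^(−kτ) = 17.57 × 0.2998 ≈ 5.27 µg/L

5.27 µg/L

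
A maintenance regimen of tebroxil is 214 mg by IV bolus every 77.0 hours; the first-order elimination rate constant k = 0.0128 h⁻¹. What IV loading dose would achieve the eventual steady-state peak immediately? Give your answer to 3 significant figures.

Accumulation ratio R = 1 / (1 − e^(−kτ)) = 1 / (1 − e^(−0.01280×77.0)) = 1 / (1 − 0.3732) = 1.595
Loading dose = maintenance dose × R = 214 × 1.595 ≈ 341 mg

341 mg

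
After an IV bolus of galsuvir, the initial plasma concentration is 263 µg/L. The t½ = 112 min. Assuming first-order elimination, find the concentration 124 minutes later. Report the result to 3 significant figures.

k = ln 2 / 112 = 0.006189 min⁻¹
124 min is 1.107 half-lives, so C = 263 × (1/2)^1.107 = 263 × 0.4642 ≈ 122 µg/L

122 µg/L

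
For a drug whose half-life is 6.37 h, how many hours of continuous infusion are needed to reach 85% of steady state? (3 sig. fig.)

k = ln 2 / 6.37 = 0.1088 h⁻¹
f = 1 − e^(−kt)  ⇒  t = −ln(1 − f) / k
t = −ln(1 − 0.85) / 0.1088 = 1.897 / 0.1088 ≈ 17.4 hours

17.4 hours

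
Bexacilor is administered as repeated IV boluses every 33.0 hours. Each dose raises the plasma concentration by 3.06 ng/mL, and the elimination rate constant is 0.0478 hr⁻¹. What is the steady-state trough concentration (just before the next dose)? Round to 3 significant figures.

Fraction remaining after one interval: e^(−kτ) = e^(−0.04780 × 33.0) = 0.2065
R = 1 / (1 − 0.2065) = 1.260
Css,max = 3.06 × 1.260 = 3.856 ng/mL
Css,min = Css,max × e^(−kτ) = 3.856 × 0.2065 ≈ 0.796 ng/mL

0.796 ng/mL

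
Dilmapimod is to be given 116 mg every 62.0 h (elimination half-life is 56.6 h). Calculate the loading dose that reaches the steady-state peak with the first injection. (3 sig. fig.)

k = ln 2 / 56.6 = 0.01225 h⁻¹
Accumulation ratio R = 1 / (1 − e^(−kτ)) = 1 / (1 − e^(−0.01225×62.0)) = 1 / (1 − 0.4680) = 1.880
Loading dose = maintenance dose × R = 116 × 1.880 ≈ 218 mg

218 mg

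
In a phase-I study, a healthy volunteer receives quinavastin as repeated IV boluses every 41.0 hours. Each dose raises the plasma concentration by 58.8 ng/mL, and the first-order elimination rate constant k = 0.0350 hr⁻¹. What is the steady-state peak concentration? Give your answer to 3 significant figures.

Fraction remaining after one interval: e^(−kτ) = e^(−0.03500 × 41.0) = 0.2381
R = 1 / (1 − 0.2381) = 1.313
Css,max = 58.8 × 1.313 ≈ 77.2 ng/mL

77.2 ng/mL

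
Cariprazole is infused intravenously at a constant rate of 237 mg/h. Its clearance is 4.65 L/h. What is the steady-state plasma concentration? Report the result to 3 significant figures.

51.0 µg/mL

Css = infusion rate / CL = 237 / 4.65 ≈ 51.0 µg/mL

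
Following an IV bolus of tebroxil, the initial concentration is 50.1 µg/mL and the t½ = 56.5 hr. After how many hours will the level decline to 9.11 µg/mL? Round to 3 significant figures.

k = ln 2 / 56.5 = 0.01227 hr⁻¹
C(t) = C₀ e^(−kt)  ⇒  t = ln(C₀/C) / k
t = ln(50.1/9.11) / 0.01227 = 1.705 / 0.01227 ≈ 139 hours

139 hours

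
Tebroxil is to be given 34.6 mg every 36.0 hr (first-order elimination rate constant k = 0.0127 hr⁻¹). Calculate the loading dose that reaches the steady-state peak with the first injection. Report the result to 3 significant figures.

94.3 mg

Accumulation ratio R = 1 / (1 − e^(−kτ)) = 1 / (1 − e^(−0.01270×36.0)) = 1 / (1 − 0.6331) = 2.725
Loading dose = maintenance dose × R = 34.6 × 2.725 ≈ 94.3 mg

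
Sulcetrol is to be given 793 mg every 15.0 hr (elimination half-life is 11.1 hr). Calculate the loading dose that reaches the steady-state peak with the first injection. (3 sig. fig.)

k = ln 2 / 11.1 = 0.06245 hr⁻¹
Accumulation ratio R = 1 / (1 − e^(−kτ)) = 1 / (1 − e^(−0.06245×15.0)) = 1 / (1 − 0.3919) = 1.645
Loading dose = maintenance dose × R = 793 × 1.645 ≈ 1300 mg

1300 mg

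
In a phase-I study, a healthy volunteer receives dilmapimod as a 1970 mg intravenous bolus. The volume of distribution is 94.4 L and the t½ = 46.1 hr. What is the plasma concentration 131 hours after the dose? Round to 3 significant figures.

2.91 mg/L

C₀ = dose / V = 1970 / 94.4 = 20.87 mg/L
k = ln 2 / 46.1 = 0.01504 hr⁻¹
C(t) = C₀ e^(−kt) = 20.87 × e^(−0.01504 × 131) = 20.87 × e^(−1.970) = 20.87 × 0.1395 ≈ 2.91 mg/L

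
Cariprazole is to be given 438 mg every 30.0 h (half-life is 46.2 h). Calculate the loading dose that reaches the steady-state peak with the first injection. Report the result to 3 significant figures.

1210 mg

k = ln 2 / 46.2 = 0.01500 h⁻¹
Accumulation ratio R = 1 / (1 − e^(−kτ)) = 1 / (1 − e^(−0.01500×30.0)) = 1 / (1 − 0.6376) = 2.759
Loading dose = maintenance dose × R = 438 × 2.759 ≈ 1210 mg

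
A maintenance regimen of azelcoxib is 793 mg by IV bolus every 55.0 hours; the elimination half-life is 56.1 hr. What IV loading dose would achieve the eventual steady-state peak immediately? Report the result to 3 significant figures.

k = ln 2 / 56.1 = 0.01236 hr⁻¹
Accumulation ratio R = 1 / (1 − e^(−kτ)) = 1 / (1 − e^(−0.01236×55.0)) = 1 / (1 − 0.5068) = 2.028
Loading dose = maintenance dose × R = 793 × 2.028 ≈ 1610 mg

1610 mg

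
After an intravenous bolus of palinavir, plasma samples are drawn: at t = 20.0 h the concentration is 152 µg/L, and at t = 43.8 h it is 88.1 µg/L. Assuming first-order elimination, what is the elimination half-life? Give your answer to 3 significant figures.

30.2 hours

k = ln(C₁/C₂) / (t₂ − t₁) = ln(152/88.1) / (43.8 − 20.0)
  = 0.5454 / 23.80 = 0.02292 h⁻¹
t½ = ln 2 / k = ln 2 / 0.02292 ≈ 30.2 hours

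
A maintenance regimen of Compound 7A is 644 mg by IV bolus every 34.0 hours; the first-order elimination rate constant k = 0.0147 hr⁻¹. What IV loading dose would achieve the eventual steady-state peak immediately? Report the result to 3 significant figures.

1640 mg

Accumulation ratio R = 1 / (1 − e^(−kτ)) = 1 / (1 − e^(−0.01470×34.0)) = 1 / (1 − 0.6067) = 2.542
Loading dose = maintenance dose × R = 644 × 2.542 ≈ 1640 mg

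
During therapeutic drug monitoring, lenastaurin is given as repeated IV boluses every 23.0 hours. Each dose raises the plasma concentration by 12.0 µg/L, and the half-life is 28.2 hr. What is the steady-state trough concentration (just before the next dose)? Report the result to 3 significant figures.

15.8 µg/L

k = ln 2 / 28.2 = 0.02458 hr⁻¹
Fraction remaining after one interval: e^(−kτ) = e^(−0.02458 × 23.0) = 0.5682
R = 1 / (1 − 0.5682) = 2.316
Css,max = 12.0 × 2.316 = 27.79 µg/L
Css,min = Css,max × e^(−kτ) = 27.79 × 0.5682 ≈ 15.8 µg/L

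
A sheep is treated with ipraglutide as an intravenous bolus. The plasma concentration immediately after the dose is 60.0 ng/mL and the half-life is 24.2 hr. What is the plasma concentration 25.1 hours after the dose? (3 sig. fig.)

29.2 ng/mL

k = ln 2 / 24.2 = 0.02864 hr⁻¹
C(t) = C₀ e^(−kt) = 60.0 × e^(−0.02864 × 25.1) = 60.0 × e^(−0.7189) = 60.0 × 0.4873 ≈ 29.2 ng/mL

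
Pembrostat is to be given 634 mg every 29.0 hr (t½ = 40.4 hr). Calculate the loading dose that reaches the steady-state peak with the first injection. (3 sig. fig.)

k = ln 2 / 40.4 = 0.01716 hr⁻¹
Accumulation ratio R = 1 / (1 − e^(−kτ)) = 1 / (1 − e^(−0.01716×29.0)) = 1 / (1 − 0.6080) = 2.551
Loading dose = maintenance dose × R = 634 × 2.551 ≈ 1620 mg

1620 mg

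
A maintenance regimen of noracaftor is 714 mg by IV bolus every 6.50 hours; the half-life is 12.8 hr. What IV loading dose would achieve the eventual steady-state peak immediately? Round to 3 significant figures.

k = ln 2 / 12.8 = 0.05415 hr⁻¹
Accumulation ratio R = 1 / (1 − e^(−kτ)) = 1 / (1 − e^(−0.05415×6.50)) = 1 / (1 − 0.7033) = 3.370
Loading dose = maintenance dose × R = 714 × 3.370 ≈ 2410 mg

2410 mg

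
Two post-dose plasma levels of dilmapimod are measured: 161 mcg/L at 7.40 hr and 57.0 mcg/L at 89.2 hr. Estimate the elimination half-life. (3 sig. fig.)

k = ln(C₁/C₂) / (t₂ − t₁) = ln(161/57.0) / (89.2 − 7.40)
  = 1.038 / 81.80 = 0.01269 hr⁻¹
t½ = ln 2 / k = ln 2 / 0.01269 ≈ 54.6 hours

54.6 hours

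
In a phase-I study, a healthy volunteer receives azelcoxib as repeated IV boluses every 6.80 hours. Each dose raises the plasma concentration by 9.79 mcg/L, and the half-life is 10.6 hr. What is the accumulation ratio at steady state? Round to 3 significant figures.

2.79

k = ln 2 / 10.6 = 0.06539 hr⁻¹
Fraction remaining after one interval: e^(−kτ) = e^(−0.06539 × 6.80) = 0.6410
R = 1 / (1 − 0.6410) = 1 / 0.3590 ≈ 2.79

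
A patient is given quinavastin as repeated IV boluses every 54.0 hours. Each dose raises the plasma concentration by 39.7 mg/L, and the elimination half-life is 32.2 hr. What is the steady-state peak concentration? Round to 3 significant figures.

57.8 mg/L

k = ln 2 / 32.2 = 0.02153 hr⁻¹
Fraction remaining after one interval: e^(−kτ) = e^(−0.02153 × 54.0) = 0.3127
R = 1 / (1 − 0.3127) = 1.455
Css,max = 39.7 × 1.455 ≈ 57.8 mg/L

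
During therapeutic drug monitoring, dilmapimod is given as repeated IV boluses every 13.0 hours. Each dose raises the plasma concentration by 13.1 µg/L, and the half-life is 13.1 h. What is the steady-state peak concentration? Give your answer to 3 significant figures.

26.3 µg/L

k = ln 2 / 13.1 = 0.05291 h⁻¹
Fraction remaining after one interval: e^(−kτ) = e^(−0.05291 × 13.0) = 0.5027
R = 1 / (1 − 0.5027) = 2.011
Css,max = 13.1 × 2.011 ≈ 26.3 µg/L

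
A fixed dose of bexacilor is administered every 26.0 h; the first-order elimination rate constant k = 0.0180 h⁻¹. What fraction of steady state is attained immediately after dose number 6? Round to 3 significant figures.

0.940

f_n = 1 − e^(−nkτ) = 1 − e^(−6 × 0.01800 × 26.0) = 1 − e^(−2.808) = 1 − 0.06033 ≈ 0.940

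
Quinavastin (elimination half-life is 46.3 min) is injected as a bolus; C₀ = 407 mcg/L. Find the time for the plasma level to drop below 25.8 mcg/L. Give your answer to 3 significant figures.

k = ln 2 / 46.3 = 0.01497 min⁻¹
C(t) = C₀ e^(−kt)  ⇒  t = ln(C₀/C) / k
t = ln(407/25.8) / 0.01497 = 2.758 / 0.01497 ≈ 184 minutes

184 minutes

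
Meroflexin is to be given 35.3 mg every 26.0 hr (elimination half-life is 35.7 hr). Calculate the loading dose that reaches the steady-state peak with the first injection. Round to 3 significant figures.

89.1 mg

k = ln 2 / 35.7 = 0.01942 hr⁻¹
Accumulation ratio R = 1 / (1 − e^(−kτ)) = 1 / (1 − e^(−0.01942×26.0)) = 1 / (1 − 0.6036) = 2.523
Loading dose = maintenance dose × R = 35.3 × 2.523 ≈ 89.1 mg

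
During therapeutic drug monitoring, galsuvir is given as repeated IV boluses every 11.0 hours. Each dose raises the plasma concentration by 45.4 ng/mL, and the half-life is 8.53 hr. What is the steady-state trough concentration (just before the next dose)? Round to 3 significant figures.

31.4 ng/mL

k = ln 2 / 8.53 = 0.08126 hr⁻¹
Fraction remaining after one interval: e^(−kτ) = e^(−0.08126 × 11.0) = 0.4091
R = 1 / (1 − 0.4091) = 1.692
Css,max = 45.4 × 1.692 = 76.83 ng/mL
Css,min = Css,max × e^(−kτ) = 76.83 × 0.4091 ≈ 31.4 ng/mL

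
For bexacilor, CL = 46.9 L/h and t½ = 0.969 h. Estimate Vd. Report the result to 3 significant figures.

k = ln 2 / t½ = ln 2 / 0.969 = 0.7153 h⁻¹
V = CL / k = 46.9 / 0.7153 ≈ 65.6 L

65.6 L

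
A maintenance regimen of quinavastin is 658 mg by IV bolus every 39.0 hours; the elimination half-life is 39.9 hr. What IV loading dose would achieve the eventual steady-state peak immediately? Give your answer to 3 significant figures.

1340 mg

k = ln 2 / 39.9 = 0.01737 hr⁻¹
Accumulation ratio R = 1 / (1 − e^(−kτ)) = 1 / (1 − e^(−0.01737×39.0)) = 1 / (1 − 0.5079) = 2.032
Loading dose = maintenance dose × R = 658 × 2.032 ≈ 1340 mg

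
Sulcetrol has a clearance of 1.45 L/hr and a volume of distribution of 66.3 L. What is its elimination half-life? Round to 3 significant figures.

k = CL / V = 1.45 / 66.3 = 0.02187 hr⁻¹
t½ = ln 2 / k = ln 2 / 0.02187 ≈ 31.7 hours

31.7 hours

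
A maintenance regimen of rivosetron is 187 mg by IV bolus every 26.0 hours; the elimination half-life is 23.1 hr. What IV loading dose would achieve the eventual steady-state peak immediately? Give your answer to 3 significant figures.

345 mg

k = ln 2 / 23.1 = 0.03001 hr⁻¹
Accumulation ratio R = 1 / (1 − e^(−kτ)) = 1 / (1 − e^(−0.03001×26.0)) = 1 / (1 − 0.4583) = 1.846
Loading dose = maintenance dose × R = 187 × 1.846 ≈ 345 mg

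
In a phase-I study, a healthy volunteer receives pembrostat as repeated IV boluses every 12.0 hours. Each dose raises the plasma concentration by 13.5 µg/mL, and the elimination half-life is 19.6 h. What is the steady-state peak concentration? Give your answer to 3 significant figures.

k = ln 2 / 19.6 = 0.03536 h⁻¹
Fraction remaining after one interval: e^(−kτ) = e^(−0.03536 × 12.0) = 0.6542
R = 1 / (1 − 0.6542) = 2.892
Css,max = 13.5 × 2.892 ≈ 39.0 µg/mL

39.0 µg/mL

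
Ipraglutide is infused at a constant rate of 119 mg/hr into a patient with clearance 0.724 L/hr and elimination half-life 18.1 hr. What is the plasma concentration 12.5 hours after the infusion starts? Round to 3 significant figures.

Css = rate / CL = 119 / 0.724 = 164.4 mg/L
k = ln 2 / 18.1 = 0.03830 hr⁻¹
C(t) = Css (1 − e^(−kt)) = 164.4 × (1 − e^(−0.4787)) = 164.4 × 0.3804 ≈ 62.5 mg/L

62.5 mg/L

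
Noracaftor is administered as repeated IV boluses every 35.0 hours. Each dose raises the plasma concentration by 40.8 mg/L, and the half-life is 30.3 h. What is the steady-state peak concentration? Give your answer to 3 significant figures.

k = ln 2 / 30.3 = 0.02288 h⁻¹
Fraction remaining after one interval: e^(−kτ) = e^(−0.02288 × 35.0) = 0.4490
R = 1 / (1 − 0.4490) = 1.815
Css,max = 40.8 × 1.815 ≈ 74.1 mg/L

74.1 mg/L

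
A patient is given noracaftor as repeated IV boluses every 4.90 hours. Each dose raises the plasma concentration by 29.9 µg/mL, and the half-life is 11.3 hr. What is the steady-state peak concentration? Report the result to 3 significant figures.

115 µg/mL

k = ln 2 / 11.3 = 0.06134 hr⁻¹
Fraction remaining after one interval: e^(−kτ) = e^(−0.06134 × 4.90) = 0.7404
R = 1 / (1 − 0.7404) = 3.852
Css,max = 29.9 × 3.852 ≈ 115 µg/mL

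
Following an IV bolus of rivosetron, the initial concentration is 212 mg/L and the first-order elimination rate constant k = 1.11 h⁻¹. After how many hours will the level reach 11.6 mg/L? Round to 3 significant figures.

C(t) = C₀ e^(−kt)  ⇒  t = ln(C₀/C) / k
t = ln(212/11.6) / 1.110 = 2.906 / 1.110 ≈ 2.62 hours

2.62 hours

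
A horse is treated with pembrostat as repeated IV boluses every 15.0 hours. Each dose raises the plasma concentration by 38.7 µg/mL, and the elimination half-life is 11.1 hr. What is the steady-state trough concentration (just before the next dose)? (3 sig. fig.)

k = ln 2 / 11.1 = 0.06245 hr⁻¹
Fraction remaining after one interval: e^(−kτ) = e^(−0.06245 × 15.0) = 0.3919
R = 1 / (1 − 0.3919) = 1.645
Css,max = 38.7 × 1.645 = 63.64 µg/mL
Css,min = Css,max × e^(−kτ) = 63.64 × 0.3919 ≈ 24.9 µg/mL

24.9 µg/mL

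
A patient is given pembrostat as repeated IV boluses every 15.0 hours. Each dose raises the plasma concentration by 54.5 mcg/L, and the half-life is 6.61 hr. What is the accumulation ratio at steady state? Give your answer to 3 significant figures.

1.26

k = ln 2 / 6.61 = 0.1049 hr⁻¹
Fraction remaining after one interval: e^(−kτ) = e^(−0.1049 × 15.0) = 0.2074
R = 1 / (1 − 0.2074) = 1 / 0.7926 ≈ 1.26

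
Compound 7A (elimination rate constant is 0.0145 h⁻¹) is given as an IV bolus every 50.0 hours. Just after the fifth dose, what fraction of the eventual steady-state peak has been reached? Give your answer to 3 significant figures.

f_n = 1 − e^(−nkτ) = 1 − e^(−5 × 0.01450 × 50.0) = 1 − e^(−3.625) = 1 − 0.02665 ≈ 0.973

0.973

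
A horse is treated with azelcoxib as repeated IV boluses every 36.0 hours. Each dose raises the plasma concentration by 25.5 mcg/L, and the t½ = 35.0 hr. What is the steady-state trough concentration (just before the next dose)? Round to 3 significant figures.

k = ln 2 / 35.0 = 0.01980 hr⁻¹
Fraction remaining after one interval: e^(−kτ) = e^(−0.01980 × 36.0) = 0.4902
R = 1 / (1 − 0.4902) = 1.962
Css,max = 25.5 × 1.962 = 50.02 mcg/L
Css,min = Css,max × e^(−kτ) = 50.02 × 0.4902 ≈ 24.5 mcg/L

24.5 mcg/L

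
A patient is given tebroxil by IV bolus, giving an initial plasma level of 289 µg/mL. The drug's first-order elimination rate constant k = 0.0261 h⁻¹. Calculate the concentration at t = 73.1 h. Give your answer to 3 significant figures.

C(t) = C₀ e^(−kt) = 289 × e^(−0.02610 × 73.1) = 289 × e^(−1.908) = 289 × 0.1484 ≈ 42.9 µg/mL

42.9 µg/mL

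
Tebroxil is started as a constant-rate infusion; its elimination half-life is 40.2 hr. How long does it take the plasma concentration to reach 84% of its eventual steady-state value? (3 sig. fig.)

k = ln 2 / 40.2 = 0.01724 hr⁻¹
f = 1 − e^(−kt)  ⇒  t = −ln(1 − f) / k
t = −ln(1 − 0.84) / 0.01724 = 1.833 / 0.01724 ≈ 106 hours

106 hours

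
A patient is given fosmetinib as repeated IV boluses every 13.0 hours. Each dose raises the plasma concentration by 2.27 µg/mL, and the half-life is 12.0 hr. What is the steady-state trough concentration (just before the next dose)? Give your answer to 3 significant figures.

k = ln 2 / 12.0 = 0.05776 hr⁻¹
Fraction remaining after one interval: e^(−kτ) = e^(−0.05776 × 13.0) = 0.4719
R = 1 / (1 − 0.4719) = 1.894
Css,max = 2.27 × 1.894 = 4.299 µg/mL
Css,min = Css,max × e^(−kτ) = 4.299 × 0.4719 ≈ 2.03 µg/mL

2.03 µg/mL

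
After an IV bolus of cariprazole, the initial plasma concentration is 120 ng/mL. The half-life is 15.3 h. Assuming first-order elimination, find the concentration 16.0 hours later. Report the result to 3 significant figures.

k = ln 2 / 15.3 = 0.04530 h⁻¹
16.0 h is 1.046 half-lives, so C = 120 × (1/2)^1.046 = 120 × 0.4844 ≈ 58.1 ng/mL

58.1 ng/mL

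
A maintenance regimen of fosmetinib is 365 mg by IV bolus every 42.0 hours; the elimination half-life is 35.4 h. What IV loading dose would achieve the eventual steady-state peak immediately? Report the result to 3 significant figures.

651 mg

k = ln 2 / 35.4 = 0.01958 h⁻¹
Accumulation ratio R = 1 / (1 − e^(−kτ)) = 1 / (1 − e^(−0.01958×42.0)) = 1 / (1 − 0.4394) = 1.784
Loading dose = maintenance dose × R = 365 × 1.784 ≈ 651 mg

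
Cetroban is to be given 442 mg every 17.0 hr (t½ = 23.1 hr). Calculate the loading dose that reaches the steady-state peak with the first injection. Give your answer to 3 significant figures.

1110 mg

k = ln 2 / 23.1 = 0.03001 hr⁻¹
Accumulation ratio R = 1 / (1 − e^(−kτ)) = 1 / (1 − e^(−0.03001×17.0)) = 1 / (1 − 0.6004) = 2.503
Loading dose = maintenance dose × R = 442 × 2.503 ≈ 1110 mg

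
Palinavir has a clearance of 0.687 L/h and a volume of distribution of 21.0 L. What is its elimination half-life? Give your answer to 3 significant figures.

k = CL / V = 0.687 / 21.0 = 0.03271 h⁻¹
t½ = ln 2 / k = ln 2 / 0.03271 ≈ 21.2 hours

21.2 hours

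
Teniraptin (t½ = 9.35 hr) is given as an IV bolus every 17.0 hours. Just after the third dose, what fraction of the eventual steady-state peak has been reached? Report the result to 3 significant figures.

k = ln 2 / 9.35 = 0.07413 hr⁻¹
f_n = 1 − e^(−nkτ) = 1 − e^(−3 × 0.07413 × 17.0) = 1 − e^(−3.781) = 1 − 0.02280 ≈ 0.977

0.977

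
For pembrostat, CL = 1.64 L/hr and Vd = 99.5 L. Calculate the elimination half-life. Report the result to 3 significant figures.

k = CL / V = 1.64 / 99.5 = 0.01648 hr⁻¹
t½ = ln 2 / k = ln 2 / 0.01648 ≈ 42.1 hours

42.1 hours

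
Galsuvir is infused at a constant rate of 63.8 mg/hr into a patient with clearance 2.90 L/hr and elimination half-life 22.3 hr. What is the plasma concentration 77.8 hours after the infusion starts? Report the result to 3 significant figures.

20.0 mg/L

Css = rate / CL = 63.8 / 2.90 = 22.00 mg/L
k = ln 2 / 22.3 = 0.03108 hr⁻¹
C(t) = Css (1 − e^(−kt)) = 22.00 × (1 − e^(−2.418)) = 22.00 × 0.9109 ≈ 20.0 mg/L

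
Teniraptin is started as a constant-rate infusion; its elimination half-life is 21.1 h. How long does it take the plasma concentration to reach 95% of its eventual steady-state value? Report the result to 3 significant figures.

k = ln 2 / 21.1 = 0.03285 h⁻¹
f = 1 − e^(−kt)  ⇒  t = −ln(1 − f) / k
t = −ln(1 − 0.95) / 0.03285 = 2.996 / 0.03285 ≈ 91.2 hours

91.2 hours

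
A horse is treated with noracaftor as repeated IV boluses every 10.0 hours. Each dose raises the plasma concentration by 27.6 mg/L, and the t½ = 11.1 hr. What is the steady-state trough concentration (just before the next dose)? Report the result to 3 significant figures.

31.8 mg/L

k = ln 2 / 11.1 = 0.06245 hr⁻¹
Fraction remaining after one interval: e^(−kτ) = e^(−0.06245 × 10.0) = 0.5356
R = 1 / (1 − 0.5356) = 2.153
Css,max = 27.6 × 2.153 = 59.43 mg/L
Css,min = Css,max × e^(−kτ) = 59.43 × 0.5356 ≈ 31.8 mg/L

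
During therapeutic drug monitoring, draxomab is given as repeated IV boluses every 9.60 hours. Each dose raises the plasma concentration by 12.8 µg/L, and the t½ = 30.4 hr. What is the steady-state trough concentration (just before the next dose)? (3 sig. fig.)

52.3 µg/L

k = ln 2 / 30.4 = 0.02280 hr⁻¹
Fraction remaining after one interval: e^(−kτ) = e^(−0.02280 × 9.60) = 0.8034
R = 1 / (1 − 0.8034) = 5.087
Css,max = 12.8 × 5.087 = 65.11 µg/L
Css,min = Css,max × e^(−kτ) = 65.11 × 0.8034 ≈ 52.3 µg/L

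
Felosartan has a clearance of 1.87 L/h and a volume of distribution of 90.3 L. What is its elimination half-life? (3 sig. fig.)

33.5 hours

k = CL / V = 1.87 / 90.3 = 0.02071 h⁻¹
t½ = ln 2 / k = ln 2 / 0.02071 ≈ 33.5 hours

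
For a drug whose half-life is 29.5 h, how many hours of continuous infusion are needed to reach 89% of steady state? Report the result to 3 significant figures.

93.9 hours

k = ln 2 / 29.5 = 0.02350 h⁻¹
f = 1 − e^(−kt)  ⇒  t = −ln(1 − f) / k
t = −ln(1 − 0.89) / 0.02350 = 2.207 / 0.02350 ≈ 93.9 hours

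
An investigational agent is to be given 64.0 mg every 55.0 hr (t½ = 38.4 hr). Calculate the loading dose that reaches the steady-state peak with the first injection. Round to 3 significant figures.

102 mg

k = ln 2 / 38.4 = 0.01805 hr⁻¹
Accumulation ratio R = 1 / (1 − e^(−kτ)) = 1 / (1 − e^(−0.01805×55.0)) = 1 / (1 − 0.3705) = 1.589
Loading dose = maintenance dose × R = 64.0 × 1.589 ≈ 102 mg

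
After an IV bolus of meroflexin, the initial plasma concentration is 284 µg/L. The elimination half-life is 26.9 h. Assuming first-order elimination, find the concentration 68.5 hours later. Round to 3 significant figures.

k = ln 2 / 26.9 = 0.02577 h⁻¹
68.5 h is 2.546 half-lives, so C = 284 × (1/2)^2.546 = 284 × 0.1712 ≈ 48.6 µg/L

48.6 µg/L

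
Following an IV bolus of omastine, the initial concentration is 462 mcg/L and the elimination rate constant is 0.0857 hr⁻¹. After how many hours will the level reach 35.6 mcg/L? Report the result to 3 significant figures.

C(t) = C₀ e^(−kt)  ⇒  t = ln(C₀/C) / k
t = ln(462/35.6) / 0.08570 = 2.563 / 0.08570 ≈ 29.9 hours

29.9 hours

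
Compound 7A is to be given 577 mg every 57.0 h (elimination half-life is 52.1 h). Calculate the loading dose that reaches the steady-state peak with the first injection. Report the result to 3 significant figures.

1090 mg

k = ln 2 / 52.1 = 0.01330 h⁻¹
Accumulation ratio R = 1 / (1 − e^(−kτ)) = 1 / (1 − e^(−0.01330×57.0)) = 1 / (1 − 0.4684) = 1.881
Loading dose = maintenance dose × R = 577 × 1.881 ≈ 1090 mg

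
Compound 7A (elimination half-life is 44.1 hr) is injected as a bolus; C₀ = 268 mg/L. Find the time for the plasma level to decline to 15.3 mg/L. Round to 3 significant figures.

182 hours

k = ln 2 / 44.1 = 0.01572 hr⁻¹
C(t) = C₀ e^(−kt)  ⇒  t = ln(C₀/C) / k
t = ln(268/15.3) / 0.01572 = 2.863 / 0.01572 ≈ 182 hours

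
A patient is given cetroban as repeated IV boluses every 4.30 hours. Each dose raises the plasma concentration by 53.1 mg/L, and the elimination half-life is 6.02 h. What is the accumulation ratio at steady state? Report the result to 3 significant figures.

2.56

k = ln 2 / 6.02 = 0.1151 h⁻¹
Fraction remaining after one interval: e^(−kτ) = e^(−0.1151 × 4.30) = 0.6095
R = 1 / (1 − 0.6095) = 1 / 0.3905 ≈ 2.56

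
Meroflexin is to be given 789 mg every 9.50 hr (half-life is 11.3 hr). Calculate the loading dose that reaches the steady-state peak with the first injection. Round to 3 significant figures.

1790 mg

k = ln 2 / 11.3 = 0.06134 hr⁻¹
Accumulation ratio R = 1 / (1 − e^(−kτ)) = 1 / (1 − e^(−0.06134×9.50)) = 1 / (1 − 0.5584) = 2.264
Loading dose = maintenance dose × R = 789 × 2.264 ≈ 1790 mg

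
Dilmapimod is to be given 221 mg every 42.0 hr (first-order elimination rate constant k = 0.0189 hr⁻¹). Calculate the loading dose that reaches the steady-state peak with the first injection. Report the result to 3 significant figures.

Accumulation ratio R = 1 / (1 − e^(−kτ)) = 1 / (1 − e^(−0.01890×42.0)) = 1 / (1 − 0.4521) = 1.825
Loading dose = maintenance dose × R = 221 × 1.825 ≈ 403 mg

403 mg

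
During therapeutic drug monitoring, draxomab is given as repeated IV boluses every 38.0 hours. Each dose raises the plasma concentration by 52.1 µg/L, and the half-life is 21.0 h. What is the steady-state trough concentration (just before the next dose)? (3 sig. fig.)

k = ln 2 / 21.0 = 0.03301 h⁻¹
Fraction remaining after one interval: e^(−kτ) = e^(−0.03301 × 38.0) = 0.2853
R = 1 / (1 − 0.2853) = 1.399
Css,max = 52.1 × 1.399 = 72.90 µg/L
Css,min = Css,max × e^(−kτ) = 72.90 × 0.2853 ≈ 20.8 µg/L

20.8 µg/L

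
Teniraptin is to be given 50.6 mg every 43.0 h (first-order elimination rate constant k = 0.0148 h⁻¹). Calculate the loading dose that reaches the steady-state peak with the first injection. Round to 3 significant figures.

Accumulation ratio R = 1 / (1 − e^(−kτ)) = 1 / (1 − e^(−0.01480×43.0)) = 1 / (1 − 0.5292) = 2.124
Loading dose = maintenance dose × R = 50.6 × 2.124 ≈ 107 mg

107 mg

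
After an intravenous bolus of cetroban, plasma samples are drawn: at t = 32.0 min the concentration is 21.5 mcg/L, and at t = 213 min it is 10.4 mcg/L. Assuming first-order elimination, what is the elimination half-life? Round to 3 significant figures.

173 minutes

k = ln(C₁/C₂) / (t₂ − t₁) = ln(21.5/10.4) / (213 − 32.0)
  = 0.7262 / 181.0 = 0.004012 min⁻¹
t½ = ln 2 / k = ln 2 / 0.004012 ≈ 173 minutes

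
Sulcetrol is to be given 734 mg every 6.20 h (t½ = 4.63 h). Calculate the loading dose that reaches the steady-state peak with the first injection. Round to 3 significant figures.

1210 mg

k = ln 2 / 4.63 = 0.1497 h⁻¹
Accumulation ratio R = 1 / (1 − e^(−kτ)) = 1 / (1 − e^(−0.1497×6.20)) = 1 / (1 − 0.3953) = 1.654
Loading dose = maintenance dose × R = 734 × 1.654 ≈ 1210 mg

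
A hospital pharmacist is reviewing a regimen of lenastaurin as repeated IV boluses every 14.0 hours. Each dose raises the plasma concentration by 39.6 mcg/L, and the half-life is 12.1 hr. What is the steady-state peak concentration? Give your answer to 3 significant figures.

71.8 mcg/L

k = ln 2 / 12.1 = 0.05728 hr⁻¹
Fraction remaining after one interval: e^(−kτ) = e^(−0.05728 × 14.0) = 0.4484
R = 1 / (1 − 0.4484) = 1.813
Css,max = 39.6 × 1.813 ≈ 71.8 mcg/L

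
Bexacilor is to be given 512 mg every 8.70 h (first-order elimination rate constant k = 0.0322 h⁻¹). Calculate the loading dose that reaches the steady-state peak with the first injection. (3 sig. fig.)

2100 mg

Accumulation ratio R = 1 / (1 − e^(−kτ)) = 1 / (1 − e^(−0.03220×8.70)) = 1 / (1 − 0.7557) = 4.093
Loading dose = maintenance dose × R = 512 × 4.093 ≈ 2100 mg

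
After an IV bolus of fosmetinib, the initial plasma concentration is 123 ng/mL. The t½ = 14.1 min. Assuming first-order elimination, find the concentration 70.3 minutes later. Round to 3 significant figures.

3.88 ng/mL

k = ln 2 / 14.1 = 0.04916 min⁻¹
C(t) = C₀ e^(−kt) = 123 × e^(−0.04916 × 70.3) = 123 × e^(−3.456) = 123 × 0.03156 ≈ 3.88 ng/mL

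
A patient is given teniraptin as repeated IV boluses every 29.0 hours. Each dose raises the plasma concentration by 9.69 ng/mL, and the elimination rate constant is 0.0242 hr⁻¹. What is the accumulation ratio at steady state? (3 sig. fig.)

Fraction remaining after one interval: e^(−kτ) = e^(−0.02420 × 29.0) = 0.4957
R = 1 / (1 − 0.4957) = 1 / 0.5043 ≈ 1.98

1.98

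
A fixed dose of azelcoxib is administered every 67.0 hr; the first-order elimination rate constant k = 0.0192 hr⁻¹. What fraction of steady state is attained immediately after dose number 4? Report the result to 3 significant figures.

0.994

f_n = 1 − e^(−nkτ) = 1 − e^(−4 × 0.01920 × 67.0) = 1 − e^(−5.146) = 1 − 0.005825 ≈ 0.994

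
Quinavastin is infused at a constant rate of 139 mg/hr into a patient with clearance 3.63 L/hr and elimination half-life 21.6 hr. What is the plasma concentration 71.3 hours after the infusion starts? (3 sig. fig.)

Css = rate / CL = 139 / 3.63 = 38.29 mg/L
k = ln 2 / 21.6 = 0.03209 hr⁻¹
C(t) = Css (1 − e^(−kt)) = 38.29 × (1 − e^(−2.288)) = 38.29 × 0.8985 ≈ 34.4 mg/L

34.4 mg/L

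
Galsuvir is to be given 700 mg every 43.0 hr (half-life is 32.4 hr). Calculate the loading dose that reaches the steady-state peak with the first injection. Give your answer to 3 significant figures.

1160 mg

k = ln 2 / 32.4 = 0.02139 hr⁻¹
Accumulation ratio R = 1 / (1 − e^(−kτ)) = 1 / (1 − e^(−0.02139×43.0)) = 1 / (1 − 0.3986) = 1.663
Loading dose = maintenance dose × R = 700 × 1.663 ≈ 1160 mg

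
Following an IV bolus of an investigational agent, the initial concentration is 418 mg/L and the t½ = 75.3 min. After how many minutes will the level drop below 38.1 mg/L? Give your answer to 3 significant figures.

k = ln 2 / 75.3 = 0.009205 min⁻¹
C(t) = C₀ e^(−kt)  ⇒  t = ln(C₀/C) / k
t = ln(418/38.1) / 0.009205 = 2.395 / 0.009205 ≈ 260 minutes

260 minutes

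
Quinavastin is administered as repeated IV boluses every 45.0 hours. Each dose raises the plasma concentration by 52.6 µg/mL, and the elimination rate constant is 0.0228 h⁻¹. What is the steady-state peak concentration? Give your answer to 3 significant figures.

82.0 µg/mL

Fraction remaining after one interval: e^(−kτ) = e^(−0.02280 × 45.0) = 0.3584
R = 1 / (1 − 0.3584) = 1.559
Css,max = 52.6 × 1.559 ≈ 82.0 µg/mL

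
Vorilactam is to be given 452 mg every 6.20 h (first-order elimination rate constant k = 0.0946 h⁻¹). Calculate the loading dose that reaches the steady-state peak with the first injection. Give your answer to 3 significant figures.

Accumulation ratio R = 1 / (1 − e^(−kτ)) = 1 / (1 − e^(−0.09460×6.20)) = 1 / (1 − 0.5563) = 2.254
Loading dose = maintenance dose × R = 452 × 2.254 ≈ 1020 mg

1020 mg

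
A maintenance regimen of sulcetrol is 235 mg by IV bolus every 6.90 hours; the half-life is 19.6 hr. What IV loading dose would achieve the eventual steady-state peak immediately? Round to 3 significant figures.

1090 mg

k = ln 2 / 19.6 = 0.03536 hr⁻¹
Accumulation ratio R = 1 / (1 − e^(−kτ)) = 1 / (1 − e^(−0.03536×6.90)) = 1 / (1 − 0.7835) = 4.618
Loading dose = maintenance dose × R = 235 × 4.618 ≈ 1090 mg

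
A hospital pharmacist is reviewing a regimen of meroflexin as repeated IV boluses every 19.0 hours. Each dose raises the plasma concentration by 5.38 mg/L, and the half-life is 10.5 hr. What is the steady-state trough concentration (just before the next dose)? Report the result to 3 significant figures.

k = ln 2 / 10.5 = 0.06601 hr⁻¹
Fraction remaining after one interval: e^(−kτ) = e^(−0.06601 × 19.0) = 0.2853
R = 1 / (1 − 0.2853) = 1.399
Css,max = 5.38 × 1.399 = 7.527 mg/L
Css,min = Css,max × e^(−kτ) = 7.527 × 0.2853 ≈ 2.15 mg/L

2.15 mg/L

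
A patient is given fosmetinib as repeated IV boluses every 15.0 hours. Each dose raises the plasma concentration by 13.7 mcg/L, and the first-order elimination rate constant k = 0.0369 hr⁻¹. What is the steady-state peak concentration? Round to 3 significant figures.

32.2 mcg/L

Fraction remaining after one interval: e^(−kτ) = e^(−0.03690 × 15.0) = 0.5749
R = 1 / (1 − 0.5749) = 2.353
Css,max = 13.7 × 2.353 ≈ 32.2 mcg/L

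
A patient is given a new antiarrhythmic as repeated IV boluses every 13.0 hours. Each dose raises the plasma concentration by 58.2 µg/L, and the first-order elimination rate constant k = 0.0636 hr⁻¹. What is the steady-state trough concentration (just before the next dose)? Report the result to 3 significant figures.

45.3 µg/L

Fraction remaining after one interval: e^(−kτ) = e^(−0.06360 × 13.0) = 0.4374
R = 1 / (1 − 0.4374) = 1.778
Css,max = 58.2 × 1.778 = 103.5 µg/L
Css,min = Css,max × e^(−kτ) = 103.5 × 0.4374 ≈ 45.3 µg/L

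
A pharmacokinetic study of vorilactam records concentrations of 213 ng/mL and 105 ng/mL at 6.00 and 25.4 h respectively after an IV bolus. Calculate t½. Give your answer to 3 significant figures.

k = ln(C₁/C₂) / (t₂ − t₁) = ln(213/105) / (25.4 − 6.00)
  = 0.7073 / 19.40 = 0.03646 h⁻¹
t½ = ln 2 / k = ln 2 / 0.03646 ≈ 19.0 hours

19.0 hours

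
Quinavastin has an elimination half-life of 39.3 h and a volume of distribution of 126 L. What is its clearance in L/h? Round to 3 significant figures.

k = ln 2 / t½ = ln 2 / 39.3 = 0.01764 h⁻¹
CL = k · V = 0.01764 × 126 ≈ 2.22 L/h

2.22 L/h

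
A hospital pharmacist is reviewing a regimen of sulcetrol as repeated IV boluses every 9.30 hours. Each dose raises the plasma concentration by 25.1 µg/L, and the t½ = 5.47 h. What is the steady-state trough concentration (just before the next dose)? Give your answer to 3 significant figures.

k = ln 2 / 5.47 = 0.1267 h⁻¹
Fraction remaining after one interval: e^(−kτ) = e^(−0.1267 × 9.30) = 0.3077
R = 1 / (1 − 0.3077) = 1.445
Css,max = 25.1 × 1.445 = 36.26 µg/L
Css,min = Css,max × e^(−kτ) = 36.26 × 0.3077 ≈ 11.2 µg/L

11.2 µg/L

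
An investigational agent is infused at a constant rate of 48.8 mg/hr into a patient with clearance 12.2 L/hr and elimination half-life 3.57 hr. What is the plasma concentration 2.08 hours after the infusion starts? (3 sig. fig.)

1.33 mg/L

Css = rate / CL = 48.8 / 12.2 = 4.000 mg/L
k = ln 2 / 3.57 = 0.1942 hr⁻¹
C(t) = Css (1 − e^(−kt)) = 4.000 × (1 − e^(−0.4039)) = 4.000 × 0.3323 ≈ 1.33 mg/L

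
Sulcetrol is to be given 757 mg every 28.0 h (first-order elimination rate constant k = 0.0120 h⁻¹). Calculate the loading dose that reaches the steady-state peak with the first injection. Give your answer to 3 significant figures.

Accumulation ratio R = 1 / (1 − e^(−kτ)) = 1 / (1 − e^(−0.01200×28.0)) = 1 / (1 − 0.7146) = 3.504
Loading dose = maintenance dose × R = 757 × 3.504 ≈ 2650 mg

2650 mg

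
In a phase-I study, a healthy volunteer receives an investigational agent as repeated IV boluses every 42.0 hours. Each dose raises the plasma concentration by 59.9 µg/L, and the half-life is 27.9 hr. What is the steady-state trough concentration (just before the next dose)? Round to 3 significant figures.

32.6 µg/L

k = ln 2 / 27.9 = 0.02484 hr⁻¹
Fraction remaining after one interval: e^(−kτ) = e^(−0.02484 × 42.0) = 0.3522
R = 1 / (1 − 0.3522) = 1.544
Css,max = 59.9 × 1.544 = 92.47 µg/L
Css,min = Css,max × e^(−kτ) = 92.47 × 0.3522 ≈ 32.6 µg/L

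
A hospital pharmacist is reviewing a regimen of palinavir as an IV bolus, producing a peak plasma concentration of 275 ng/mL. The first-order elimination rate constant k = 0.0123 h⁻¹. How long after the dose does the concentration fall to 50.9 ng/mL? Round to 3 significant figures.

137 hours

C(t) = C₀ e^(−kt)  ⇒  t = ln(C₀/C) / k
t = ln(275/50.9) / 0.01230 = 1.687 / 0.01230 ≈ 137 hours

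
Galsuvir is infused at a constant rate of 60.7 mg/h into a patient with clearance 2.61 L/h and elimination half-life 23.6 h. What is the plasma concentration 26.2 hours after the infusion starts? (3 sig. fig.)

12.5 mg/L

Css = rate / CL = 60.7 / 2.61 = 23.26 mg/L
k = ln 2 / 23.6 = 0.02937 h⁻¹
C(t) = Css (1 − e^(−kt)) = 23.26 × (1 − e^(−0.7695)) = 23.26 × 0.5368 ≈ 12.5 mg/L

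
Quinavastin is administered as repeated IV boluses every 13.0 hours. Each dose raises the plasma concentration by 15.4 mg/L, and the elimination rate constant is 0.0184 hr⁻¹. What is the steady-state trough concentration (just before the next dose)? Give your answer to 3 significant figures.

Fraction remaining after one interval: e^(−kτ) = e^(−0.01840 × 13.0) = 0.7873
R = 1 / (1 − 0.7873) = 4.701
Css,max = 15.4 × 4.701 = 72.39 mg/L
Css,min = Css,max × e^(−kτ) = 72.39 × 0.7873 ≈ 57.0 mg/L

57.0 mg/L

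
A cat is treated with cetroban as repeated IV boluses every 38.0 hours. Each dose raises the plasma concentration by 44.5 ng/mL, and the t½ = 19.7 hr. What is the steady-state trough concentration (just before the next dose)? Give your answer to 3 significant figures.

15.8 ng/mL

k = ln 2 / 19.7 = 0.03519 hr⁻¹
Fraction remaining after one interval: e^(−kτ) = e^(−0.03519 × 38.0) = 0.2626
R = 1 / (1 − 0.2626) = 1.356
Css,max = 44.5 × 1.356 = 60.35 ng/mL
Css,min = Css,max × e^(−kτ) = 60.35 × 0.2626 ≈ 15.8 ng/mL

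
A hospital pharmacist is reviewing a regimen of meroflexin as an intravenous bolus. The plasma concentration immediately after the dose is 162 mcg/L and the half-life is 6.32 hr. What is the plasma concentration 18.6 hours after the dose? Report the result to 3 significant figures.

21.1 mcg/L

k = ln 2 / 6.32 = 0.1097 hr⁻¹
C(t) = C₀ e^(−kt) = 162 × e^(−0.1097 × 18.6) = 162 × e^(−2.040) = 162 × 0.1300 ≈ 21.1 mcg/L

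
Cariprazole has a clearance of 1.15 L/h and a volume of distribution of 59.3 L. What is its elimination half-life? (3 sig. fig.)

k = CL / V = 1.15 / 59.3 = 0.01939 h⁻¹
t½ = ln 2 / k = ln 2 / 0.01939 ≈ 35.7 hours

35.7 hours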